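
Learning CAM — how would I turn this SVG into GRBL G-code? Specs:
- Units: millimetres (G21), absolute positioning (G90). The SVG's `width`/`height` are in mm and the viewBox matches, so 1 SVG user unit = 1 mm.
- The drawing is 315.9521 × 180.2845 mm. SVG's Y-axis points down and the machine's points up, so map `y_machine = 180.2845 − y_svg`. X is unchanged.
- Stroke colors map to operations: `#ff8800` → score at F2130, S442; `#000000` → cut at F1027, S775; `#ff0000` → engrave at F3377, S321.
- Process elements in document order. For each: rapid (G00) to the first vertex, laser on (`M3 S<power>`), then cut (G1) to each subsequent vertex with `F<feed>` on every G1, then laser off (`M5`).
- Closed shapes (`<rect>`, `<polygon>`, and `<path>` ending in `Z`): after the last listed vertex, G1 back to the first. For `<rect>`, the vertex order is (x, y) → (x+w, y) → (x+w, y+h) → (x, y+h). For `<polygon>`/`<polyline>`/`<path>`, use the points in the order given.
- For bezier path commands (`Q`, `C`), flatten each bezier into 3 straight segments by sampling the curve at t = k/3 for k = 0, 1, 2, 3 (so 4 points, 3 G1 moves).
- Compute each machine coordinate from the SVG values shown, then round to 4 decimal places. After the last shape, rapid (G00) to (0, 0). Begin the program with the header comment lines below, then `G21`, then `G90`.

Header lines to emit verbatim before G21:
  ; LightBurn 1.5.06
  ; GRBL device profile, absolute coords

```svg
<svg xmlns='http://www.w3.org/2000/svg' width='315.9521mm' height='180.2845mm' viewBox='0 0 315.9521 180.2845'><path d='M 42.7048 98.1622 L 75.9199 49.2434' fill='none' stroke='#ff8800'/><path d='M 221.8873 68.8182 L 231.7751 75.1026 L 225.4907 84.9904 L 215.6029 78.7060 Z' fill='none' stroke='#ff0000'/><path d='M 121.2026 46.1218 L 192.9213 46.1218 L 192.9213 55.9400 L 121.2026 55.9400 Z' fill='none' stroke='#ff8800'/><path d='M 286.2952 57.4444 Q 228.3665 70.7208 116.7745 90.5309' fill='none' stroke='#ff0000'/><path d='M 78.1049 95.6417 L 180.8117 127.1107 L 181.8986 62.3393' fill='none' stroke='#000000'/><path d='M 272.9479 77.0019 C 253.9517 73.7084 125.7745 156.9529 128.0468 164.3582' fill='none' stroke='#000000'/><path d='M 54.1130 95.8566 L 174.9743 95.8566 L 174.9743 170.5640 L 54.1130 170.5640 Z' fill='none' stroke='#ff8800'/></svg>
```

viewBox `0 0 315.9521 180.2845` with mm width/height → 1 unit = 1 mm. Flip: y_m = 180.2845 − y_svg.

**Shape 1** — `<path>` line segment, stroke `#ff8800` → score (S442, F2130). Machine vertices: (42.7048,82.1223) → (75.9199,131.0411). Open path.

**Shape 2** — `<path>` regular polygon, stroke `#ff0000` → engrave (S321, F3377). Machine vertices: (221.8873,111.4663) → (231.7751,105.1819) → (225.4907,95.2941) → (215.6029,101.5785) → (221.8873,111.4663). Closed: final G1 returns to the first vertex.

**Shape 3** — `<path>` rectangle, stroke `#ff8800` → score (S442, F2130). Machine vertices: (121.2026,134.1627) → (192.9213,134.1627) → (192.9213,124.3445) → (121.2026,124.3445) → (121.2026,134.1627). Closed: final G1 returns to the first vertex.

**Shape 4** — `<path>` quadratic bezier, stroke `#ff0000` → engrave (S321, F3377). Control points (SVG): P0=(286.2952,57.4444), P1=(228.3665,70.7208), P2=(116.7745,90.5309); sampled at t=k/3. Machine vertices: (286.2952,122.8401) → (241.7135,113.2632) → (185.2066,102.2344) → (116.7745,89.7536). Open path.

**Shape 5** — `<path>` open polyline, stroke `#000000` → cut (S775, F1027). Machine vertices: (78.1049,84.6428) → (180.8117,53.1738) → (181.8986,117.9452). Open path.

**Shape 6** — `<path>` cubic bezier, stroke `#000000` → cut (S775, F1027). Control points (SVG): P0=(272.9479,77.0019), P1=(253.9517,73.7084), P2=(125.7745,156.9529), P3=(128.0468,164.3582); sampled at t=k/3. Machine vertices: (272.9479,103.2826) → (226.4332,83.7441) → (160.3825,42.5974) → (128.0468,15.9263). Open path.

**Shape 7** — `<path>` rectangle, stroke `#ff8800` → score (S442, F2130). Machine vertices: (54.1130,84.4279) → (174.9743,84.4279) → (174.9743,9.7205) → (54.1130,9.7205) → (54.1130,84.4279). Closed: final G1 returns to the first vertex.

; LightBurn 1.5.06
; GRBL device profile, absolute coords
G21
G90
G00 X42.7048 Y82.1223
M3 S442
G1 X75.9199 Y131.0411 F2130
M5
G00 X221.8873 Y111.4663
M3 S321
G1 X231.7751 Y105.1819 F3377
G1 X225.4907 Y95.2941 F3377
G1 X215.6029 Y101.5785 F3377
G1 X221.8873 Y111.4663 F3377
M5
G00 X121.2026 Y134.1627
M3 S442
G1 X192.9213 Y134.1627 F2130
G1 X192.9213 Y124.3445 F2130
G1 X121.2026 Y124.3445 F2130
G1 X121.2026 Y134.1627 F2130
M5
G00 X286.2952 Y122.8401
M3 S321
G1 X241.7135 Y113.2632 F3377
G1 X185.2066 Y102.2344 F3377
G1 X116.7745 Y89.7536 F3377
M5
G00 X78.1049 Y84.6428
M3 S775
G1 X180.8117 Y53.1738 F1027
G1 X181.8986 Y117.9452 F1027
M5
G00 X272.9479 Y103.2826
M3 S775
G1 X226.4332 Y83.7441 F1027
G1 X160.3825 Y42.5974 F1027
G1 X128.0468 Y15.9263 F1027
M5
G00 X54.1130 Y84.4279
M3 S442
G1 X174.9743 Y84.4279 F2130
G1 X174.9743 Y9.7205 F2130
G1 X54.1130 Y9.7205 F2130
G1 X54.1130 Y84.4279 F2130
M5
G00 X0.0000 Y0.0000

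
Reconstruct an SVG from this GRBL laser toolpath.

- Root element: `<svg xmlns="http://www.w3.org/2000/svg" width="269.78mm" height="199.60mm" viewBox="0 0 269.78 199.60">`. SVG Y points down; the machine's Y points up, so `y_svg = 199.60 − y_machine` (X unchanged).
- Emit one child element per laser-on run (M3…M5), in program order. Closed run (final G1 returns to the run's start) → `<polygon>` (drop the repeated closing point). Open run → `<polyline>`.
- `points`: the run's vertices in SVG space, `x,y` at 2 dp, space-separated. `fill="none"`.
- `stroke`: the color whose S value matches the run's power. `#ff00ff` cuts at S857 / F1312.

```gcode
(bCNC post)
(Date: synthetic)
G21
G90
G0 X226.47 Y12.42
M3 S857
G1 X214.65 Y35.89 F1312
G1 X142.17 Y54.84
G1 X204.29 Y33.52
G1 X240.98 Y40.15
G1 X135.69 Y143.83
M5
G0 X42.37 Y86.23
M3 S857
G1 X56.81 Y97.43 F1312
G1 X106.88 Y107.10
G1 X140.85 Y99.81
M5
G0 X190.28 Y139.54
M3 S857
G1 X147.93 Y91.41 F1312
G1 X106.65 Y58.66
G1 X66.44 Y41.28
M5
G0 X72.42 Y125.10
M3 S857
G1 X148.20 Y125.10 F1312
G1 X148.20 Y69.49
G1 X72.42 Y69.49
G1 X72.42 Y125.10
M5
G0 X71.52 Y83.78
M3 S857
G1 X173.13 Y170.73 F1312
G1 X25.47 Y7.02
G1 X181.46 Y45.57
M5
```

Each laser-on run becomes one SVG element. Flip Y back into SVG space with y_svg = 199.60 − y_machine. Every run uses S857, so all elements get stroke `#ff00ff` (cut).

Run 1: The run is open, so emit a `<polyline>` with points (Y-flipped): 226.47,187.18 214.65,163.71 142.17,144.76 204.29,166.08 240.98,159.45 135.69,55.77.

Run 2: The run is open, so emit a `<polyline>` with points (Y-flipped): 42.37,113.37 56.81,102.17 106.88,92.50 140.85,99.79.

Run 3: The run is open, so emit a `<polyline>` with points (Y-flipped): 190.28,60.06 147.93,108.19 106.65,140.94 66.44,158.32.

Run 4: The run returns to its start, so emit a `<polygon>` with points (Y-flipped): 72.42,74.50 148.20,74.50 148.20,130.11 72.42,130.11.

Run 5: The run is open, so emit a `<polyline>` with points (Y-flipped): 71.52,115.82 173.13,28.87 25.47,192.58 181.46,154.03.

<svg xmlns="http://www.w3.org/2000/svg" width="269.78mm" height="199.60mm" viewBox="0 0 269.78 199.60">
  <polyline points="226.47,187.18 214.65,163.71 142.17,144.76 204.29,166.08 240.98,159.45 135.69,55.77" fill="none" stroke="#ff00ff"/>
  <polyline points="42.37,113.37 56.81,102.17 106.88,92.50 140.85,99.79" fill="none" stroke="#ff00ff"/>
  <polyline points="190.28,60.06 147.93,108.19 106.65,140.94 66.44,158.32" fill="none" stroke="#ff00ff"/>
  <polygon points="72.42,74.50 148.20,74.50 148.20,130.11 72.42,130.11" fill="none" stroke="#ff00ff"/>
  <polyline points="71.52,115.82 173.13,28.87 25.47,192.58 181.46,154.03" fill="none" stroke="#ff00ff"/>
</svg>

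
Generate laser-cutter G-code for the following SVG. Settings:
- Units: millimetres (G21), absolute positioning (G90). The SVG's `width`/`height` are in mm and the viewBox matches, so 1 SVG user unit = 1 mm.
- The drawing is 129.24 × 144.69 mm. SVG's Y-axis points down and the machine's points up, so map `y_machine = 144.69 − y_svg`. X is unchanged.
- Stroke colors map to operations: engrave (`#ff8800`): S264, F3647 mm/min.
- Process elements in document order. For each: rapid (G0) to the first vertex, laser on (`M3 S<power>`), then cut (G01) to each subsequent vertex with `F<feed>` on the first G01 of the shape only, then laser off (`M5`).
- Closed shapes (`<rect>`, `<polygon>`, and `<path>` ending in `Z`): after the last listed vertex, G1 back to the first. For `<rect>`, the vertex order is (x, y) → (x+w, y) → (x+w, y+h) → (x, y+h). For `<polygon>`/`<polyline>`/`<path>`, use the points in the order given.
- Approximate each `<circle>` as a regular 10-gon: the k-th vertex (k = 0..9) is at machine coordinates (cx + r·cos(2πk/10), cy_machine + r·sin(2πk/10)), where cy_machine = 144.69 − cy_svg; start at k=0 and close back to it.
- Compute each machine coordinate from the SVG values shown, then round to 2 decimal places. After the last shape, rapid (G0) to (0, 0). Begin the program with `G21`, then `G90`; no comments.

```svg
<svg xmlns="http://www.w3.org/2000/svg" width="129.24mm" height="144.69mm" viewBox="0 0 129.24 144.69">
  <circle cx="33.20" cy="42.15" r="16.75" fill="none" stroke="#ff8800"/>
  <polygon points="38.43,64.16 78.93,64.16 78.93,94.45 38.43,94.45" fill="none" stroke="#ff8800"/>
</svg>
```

G21
G90
G0 X49.95 Y102.54
M3 S264
G01 X46.75 Y112.39 F3647
G01 X38.38 Y118.47
G01 X28.02 Y118.47
G01 X19.65 Y112.39
G01 X16.45 Y102.54
G01 X19.65 Y92.69
G01 X28.02 Y86.61
G01 X38.38 Y86.61
G01 X46.75 Y92.69
G01 X49.95 Y102.54
M5
G0 X38.43 Y80.53
M3 S264
G01 X78.93 Y80.53 F3647
G01 X78.93 Y50.24
G01 X38.43 Y50.24
G01 X38.43 Y80.53
M5
G0 X0.00 Y0.00

Since the viewBox matches the mm dimensions, user units are millimetres directly. The only transform is the Y-flip y_m = 144.69 − y_svg.

Shape 1 is a circle drawn with `<circle>`. Its stroke #ff8800 means engrave at S264, F3647. After flipping Y the toolpath is (49.95,102.54) → (46.75,112.39) → (38.38,118.47) → (28.02,118.47) → (19.65,112.39) → (16.45,102.54) → (19.65,92.69) → (28.02,86.61) → (38.38,86.61) → (46.75,92.69) → (49.95,102.54), returning to the start.

Shape 2 is a rectangle drawn with `<polygon>`. Its stroke #ff8800 means engrave at S264, F3647. After flipping Y the toolpath is (38.43,80.53) → (78.93,80.53) → (78.93,50.24) → (38.43,50.24) → (38.43,80.53), returning to the start.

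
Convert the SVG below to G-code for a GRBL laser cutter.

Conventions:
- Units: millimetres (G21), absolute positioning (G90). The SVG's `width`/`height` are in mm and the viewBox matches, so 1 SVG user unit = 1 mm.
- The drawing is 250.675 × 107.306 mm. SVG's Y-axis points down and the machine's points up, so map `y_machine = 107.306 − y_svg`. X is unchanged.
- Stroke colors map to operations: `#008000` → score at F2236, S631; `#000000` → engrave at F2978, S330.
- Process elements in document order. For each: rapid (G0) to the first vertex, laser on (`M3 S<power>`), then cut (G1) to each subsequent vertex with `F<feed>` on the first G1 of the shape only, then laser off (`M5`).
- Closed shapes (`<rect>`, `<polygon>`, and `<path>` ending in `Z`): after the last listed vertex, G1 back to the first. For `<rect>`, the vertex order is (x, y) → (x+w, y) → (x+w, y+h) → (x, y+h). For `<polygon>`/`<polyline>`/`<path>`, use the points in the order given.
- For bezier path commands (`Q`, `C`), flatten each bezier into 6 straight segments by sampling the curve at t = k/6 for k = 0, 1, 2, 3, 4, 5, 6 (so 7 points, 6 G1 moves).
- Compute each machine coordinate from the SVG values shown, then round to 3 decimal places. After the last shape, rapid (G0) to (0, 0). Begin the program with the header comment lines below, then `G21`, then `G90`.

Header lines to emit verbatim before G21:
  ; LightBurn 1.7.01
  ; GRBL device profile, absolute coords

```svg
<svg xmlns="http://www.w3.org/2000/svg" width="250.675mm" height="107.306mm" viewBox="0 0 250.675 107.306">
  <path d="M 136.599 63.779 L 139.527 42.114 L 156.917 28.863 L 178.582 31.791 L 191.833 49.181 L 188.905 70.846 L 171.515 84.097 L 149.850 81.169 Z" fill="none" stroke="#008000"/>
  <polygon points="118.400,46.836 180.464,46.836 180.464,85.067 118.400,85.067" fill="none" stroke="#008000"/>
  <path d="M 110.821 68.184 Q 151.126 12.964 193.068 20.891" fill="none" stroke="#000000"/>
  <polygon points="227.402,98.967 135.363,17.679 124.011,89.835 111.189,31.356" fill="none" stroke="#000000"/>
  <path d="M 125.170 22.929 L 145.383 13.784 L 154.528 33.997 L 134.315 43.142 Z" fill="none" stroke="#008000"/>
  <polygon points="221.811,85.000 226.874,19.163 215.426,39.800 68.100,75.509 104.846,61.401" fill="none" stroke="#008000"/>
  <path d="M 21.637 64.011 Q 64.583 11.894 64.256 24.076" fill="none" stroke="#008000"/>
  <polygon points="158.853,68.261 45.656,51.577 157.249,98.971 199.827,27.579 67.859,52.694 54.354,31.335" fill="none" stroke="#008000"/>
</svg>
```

viewBox `0 0 250.675 107.306` with mm width/height → 1 unit = 1 mm. Flip: y_m = 107.306 − y_svg.

**Shape 1** — `<path>` regular polygon, stroke `#008000` → score (S631, F2236). Machine vertices: (136.599,43.527) → (139.527,65.192) → (156.917,78.443) → (178.582,75.515) → (191.833,58.125) → (188.905,36.460) → (171.515,23.209) → (149.850,26.137) → (136.599,43.527). Closed: final G1 returns to the first vertex.

**Shape 2** — `<polygon>` rectangle, stroke `#008000` → score (S631, F2236). Machine vertices: (118.400,60.470) → (180.464,60.470) → (180.464,22.239) → (118.400,22.239) → (118.400,60.470). Closed: final G1 returns to the first vertex.

**Shape 3** — `<path>` quadratic bezier, stroke `#000000` → engrave (S330, F2978). Control points (SVG): P0=(110.821,68.184), P1=(151.126,12.964), P2=(193.068,20.891); sampled at t=k/6. Machine vertices: (110.821,39.122) → (124.301,55.775) → (137.873,68.919) → (151.535,78.555) → (165.289,84.683) → (179.133,87.303) → (193.068,86.415). Open path.

**Shape 4** — `<polygon>` closed polygon, stroke `#000000` → engrave (S330, F2978). Machine vertices: (227.402,8.339) → (135.363,89.627) → (124.011,17.471) → (111.189,75.950) → (227.402,8.339). Closed: final G1 returns to the first vertex.

**Shape 5** — `<path>` regular polygon, stroke `#008000` → score (S631, F2236). Machine vertices: (125.170,84.377) → (145.383,93.522) → (154.528,73.309) → (134.315,64.164) → (125.170,84.377). Closed: final G1 returns to the first vertex.

**Shape 6** — `<polygon>` closed polygon, stroke `#008000` → score (S631, F2236). Machine vertices: (221.811,22.306) → (226.874,88.143) → (215.426,67.506) → (68.100,31.797) → (104.846,45.905) → (221.811,22.306). Closed: final G1 returns to the first vertex.

**Shape 7** — `<path>` quadratic bezier, stroke `#008000` → score (S631, F2236). Control points (SVG): P0=(21.637,64.011), P1=(64.583,11.894), P2=(64.256,24.076); sampled at t=k/6. Machine vertices: (21.637,43.295) → (34.750,58.881) → (45.460,70.895) → (53.765,79.337) → (59.666,84.207) → (63.163,85.505) → (64.256,83.230). Open path.

**Shape 8** — `<polygon>` closed polygon, stroke `#008000` → score (S631, F2236). Machine vertices: (158.853,39.045) → (45.656,55.729) → (157.249,8.335) → (199.827,79.727) → (67.859,54.612) → (54.354,75.971) → (158.853,39.045). Closed: final G1 returns to the first vertex.

; LightBurn 1.7.01
; GRBL device profile, absolute coords
G21
G90
G0 X136.599 Y43.527
M3 S631
G1 X139.527 Y65.192 F2236
G1 X156.917 Y78.443
G1 X178.582 Y75.515
G1 X191.833 Y58.125
G1 X188.905 Y36.460
G1 X171.515 Y23.209
G1 X149.850 Y26.137
G1 X136.599 Y43.527
M5
G0 X118.400 Y60.470
M3 S631
G1 X180.464 Y60.470 F2236
G1 X180.464 Y22.239
G1 X118.400 Y22.239
G1 X118.400 Y60.470
M5
G0 X110.821 Y39.122
M3 S330
G1 X124.301 Y55.775 F2978
G1 X137.873 Y68.919
G1 X151.535 Y78.555
G1 X165.289 Y84.683
G1 X179.133 Y87.303
G1 X193.068 Y86.415
M5
G0 X227.402 Y8.339
M3 S330
G1 X135.363 Y89.627 F2978
G1 X124.011 Y17.471
G1 X111.189 Y75.950
G1 X227.402 Y8.339
M5
G0 X125.170 Y84.377
M3 S631
G1 X145.383 Y93.522 F2236
G1 X154.528 Y73.309
G1 X134.315 Y64.164
G1 X125.170 Y84.377
M5
G0 X221.811 Y22.306
M3 S631
G1 X226.874 Y88.143 F2236
G1 X215.426 Y67.506
G1 X68.100 Y31.797
G1 X104.846 Y45.905
G1 X221.811 Y22.306
M5
G0 X21.637 Y43.295
M3 S631
G1 X34.750 Y58.881 F2236
G1 X45.460 Y70.895
G1 X53.765 Y79.337
G1 X59.666 Y84.207
G1 X63.163 Y85.505
G1 X64.256 Y83.230
M5
G0 X158.853 Y39.045
M3 S631
G1 X45.656 Y55.729 F2236
G1 X157.249 Y8.335
G1 X199.827 Y79.727
G1 X67.859 Y54.612
G1 X54.354 Y75.971
G1 X158.853 Y39.045
M5
G0 X0.000 Y0.000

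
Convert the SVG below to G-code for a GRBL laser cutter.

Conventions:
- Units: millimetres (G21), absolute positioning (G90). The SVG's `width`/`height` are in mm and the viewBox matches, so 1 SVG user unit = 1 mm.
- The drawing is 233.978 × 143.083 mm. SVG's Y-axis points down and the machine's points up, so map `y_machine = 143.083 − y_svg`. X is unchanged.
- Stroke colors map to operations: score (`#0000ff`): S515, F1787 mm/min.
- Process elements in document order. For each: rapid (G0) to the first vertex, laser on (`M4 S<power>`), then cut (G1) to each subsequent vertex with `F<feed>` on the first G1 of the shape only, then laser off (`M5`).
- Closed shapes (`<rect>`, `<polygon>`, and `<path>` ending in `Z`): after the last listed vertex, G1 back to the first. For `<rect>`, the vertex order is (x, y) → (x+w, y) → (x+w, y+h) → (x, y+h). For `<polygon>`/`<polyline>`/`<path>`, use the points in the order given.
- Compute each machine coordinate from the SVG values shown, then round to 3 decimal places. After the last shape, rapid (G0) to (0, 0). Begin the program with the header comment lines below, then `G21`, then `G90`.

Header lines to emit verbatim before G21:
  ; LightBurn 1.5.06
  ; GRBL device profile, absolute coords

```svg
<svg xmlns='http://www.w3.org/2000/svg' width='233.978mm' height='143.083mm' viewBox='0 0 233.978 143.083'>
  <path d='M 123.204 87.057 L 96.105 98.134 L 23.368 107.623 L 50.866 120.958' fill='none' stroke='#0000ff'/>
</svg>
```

1 u = 1 mm; y_m = 143.083 − y.

[1] `<path>` open polyline, #0000ff→score S515 F1787: (123.204,56.026) → (96.105,44.949) → (23.368,35.460) → (50.866,22.125)

; LightBurn 1.5.06
; GRBL device profile, absolute coords
G21
G90
G0 X123.204 Y56.026
M4 S515
G1 X96.105 Y44.949 F1787
G1 X23.368 Y35.460
G1 X50.866 Y22.125
M5
G0 X0.000 Y0.000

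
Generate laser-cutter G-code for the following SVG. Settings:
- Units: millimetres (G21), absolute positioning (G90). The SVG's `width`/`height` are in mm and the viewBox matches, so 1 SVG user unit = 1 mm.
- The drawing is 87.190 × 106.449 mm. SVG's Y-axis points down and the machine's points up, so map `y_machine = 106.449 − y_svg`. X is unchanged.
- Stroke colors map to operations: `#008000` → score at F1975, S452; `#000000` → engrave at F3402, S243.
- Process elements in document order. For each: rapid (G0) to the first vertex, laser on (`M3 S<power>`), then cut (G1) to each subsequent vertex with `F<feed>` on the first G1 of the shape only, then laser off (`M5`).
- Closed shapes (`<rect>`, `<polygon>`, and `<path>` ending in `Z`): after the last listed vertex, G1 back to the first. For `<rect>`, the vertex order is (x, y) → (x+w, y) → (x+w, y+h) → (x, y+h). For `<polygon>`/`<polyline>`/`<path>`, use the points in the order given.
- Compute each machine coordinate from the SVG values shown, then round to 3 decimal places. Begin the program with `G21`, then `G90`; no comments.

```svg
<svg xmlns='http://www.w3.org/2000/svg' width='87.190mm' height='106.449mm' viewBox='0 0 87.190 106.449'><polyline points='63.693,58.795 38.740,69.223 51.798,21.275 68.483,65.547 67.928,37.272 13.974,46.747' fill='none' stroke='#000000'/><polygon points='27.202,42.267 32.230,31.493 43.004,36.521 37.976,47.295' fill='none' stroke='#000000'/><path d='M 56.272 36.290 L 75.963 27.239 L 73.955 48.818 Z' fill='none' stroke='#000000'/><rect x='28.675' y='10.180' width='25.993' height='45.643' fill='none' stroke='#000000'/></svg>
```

G21
G90
G0 X63.693 Y47.654
M3 S243
G1 X38.740 Y37.226 F3402
G1 X51.798 Y85.174
G1 X68.483 Y40.902
G1 X67.928 Y69.177
G1 X13.974 Y59.702
M5
G0 X27.202 Y64.182
M3 S243
G1 X32.230 Y74.956 F3402
G1 X43.004 Y69.928
G1 X37.976 Y59.154
G1 X27.202 Y64.182
M5
G0 X56.272 Y70.159
M3 S243
G1 X75.963 Y79.210 F3402
G1 X73.955 Y57.631
G1 X56.272 Y70.159
M5
G0 X28.675 Y96.269
M3 S243
G1 X54.668 Y96.269 F3402
G1 X54.668 Y50.626
G1 X28.675 Y50.626
G1 X28.675 Y96.269
M5

Since the viewBox matches the mm dimensions, user units are millimetres directly. The only transform is the Y-flip y_m = 106.449 − y_svg.

Shape 1 is a open polyline drawn with `<polyline>`. Its stroke #000000 means engrave at S243, F3402. After flipping Y the toolpath is (63.693,47.654) → (38.740,37.226) → (51.798,85.174) → (68.483,40.902) → (67.928,69.177) → (13.974,59.702).

Shape 2 is a regular polygon drawn with `<polygon>`. Its stroke #000000 means engrave at S243, F3402. After flipping Y the toolpath is (27.202,64.182) → (32.230,74.956) → (43.004,69.928) → (37.976,59.154) → (27.202,64.182), returning to the start.

Shape 3 is a regular polygon drawn with `<path>`. Its stroke #000000 means engrave at S243, F3402. After flipping Y the toolpath is (56.272,70.159) → (75.963,79.210) → (73.955,57.631) → (56.272,70.159), returning to the start.

Shape 4 is a rectangle drawn with `<rect>`. Its stroke #000000 means engrave at S243, F3402. After flipping Y the toolpath is (28.675,96.269) → (54.668,96.269) → (54.668,50.626) → (28.675,50.626) → (28.675,96.269), returning to the start.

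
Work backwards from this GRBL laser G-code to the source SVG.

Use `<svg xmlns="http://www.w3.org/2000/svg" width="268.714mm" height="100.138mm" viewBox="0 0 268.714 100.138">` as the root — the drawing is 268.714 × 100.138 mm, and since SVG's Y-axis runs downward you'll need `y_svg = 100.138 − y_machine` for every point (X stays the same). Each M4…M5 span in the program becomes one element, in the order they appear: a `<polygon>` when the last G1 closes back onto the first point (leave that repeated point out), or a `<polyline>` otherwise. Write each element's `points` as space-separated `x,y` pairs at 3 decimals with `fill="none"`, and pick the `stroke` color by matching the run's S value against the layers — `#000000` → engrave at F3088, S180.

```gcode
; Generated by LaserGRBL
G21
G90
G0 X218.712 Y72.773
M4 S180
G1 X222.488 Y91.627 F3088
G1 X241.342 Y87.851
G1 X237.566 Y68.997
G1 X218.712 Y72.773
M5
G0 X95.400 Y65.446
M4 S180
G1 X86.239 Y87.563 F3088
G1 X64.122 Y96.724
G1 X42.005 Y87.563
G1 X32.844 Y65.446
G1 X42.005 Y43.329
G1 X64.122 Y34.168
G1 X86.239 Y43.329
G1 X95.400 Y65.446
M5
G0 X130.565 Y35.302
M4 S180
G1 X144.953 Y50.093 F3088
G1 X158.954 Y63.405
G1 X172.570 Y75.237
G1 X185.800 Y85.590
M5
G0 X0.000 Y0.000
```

Each laser-on run becomes one SVG element. Flip Y back into SVG space with y_svg = 100.138 − y_machine. Every run uses S180, so all elements get stroke `#000000` (engrave).

Run 1: The run returns to its start, so emit a `<polygon>` with points (Y-flipped): 218.712,27.365 222.488,8.511 241.342,12.287 237.566,31.141.

Run 2: The run returns to its start, so emit a `<polygon>` with points (Y-flipped): 95.400,34.692 86.239,12.575 64.122,3.414 42.005,12.575 32.844,34.692 42.005,56.809 64.122,65.970 86.239,56.809.

Run 3: The run is open, so emit a `<polyline>` with points (Y-flipped): 130.565,64.836 144.953,50.045 158.954,36.733 172.570,24.901 185.800,14.548.

<svg xmlns="http://www.w3.org/2000/svg" width="268.714mm" height="100.138mm" viewBox="0 0 268.714 100.138">
  <polygon points="218.712,27.365 222.488,8.511 241.342,12.287 237.566,31.141" fill="none" stroke="#000000"/>
  <polygon points="95.400,34.692 86.239,12.575 64.122,3.414 42.005,12.575 32.844,34.692 42.005,56.809 64.122,65.970 86.239,56.809" fill="none" stroke="#000000"/>
  <polyline points="130.565,64.836 144.953,50.045 158.954,36.733 172.570,24.901 185.800,14.548" fill="none" stroke="#000000"/>
</svg>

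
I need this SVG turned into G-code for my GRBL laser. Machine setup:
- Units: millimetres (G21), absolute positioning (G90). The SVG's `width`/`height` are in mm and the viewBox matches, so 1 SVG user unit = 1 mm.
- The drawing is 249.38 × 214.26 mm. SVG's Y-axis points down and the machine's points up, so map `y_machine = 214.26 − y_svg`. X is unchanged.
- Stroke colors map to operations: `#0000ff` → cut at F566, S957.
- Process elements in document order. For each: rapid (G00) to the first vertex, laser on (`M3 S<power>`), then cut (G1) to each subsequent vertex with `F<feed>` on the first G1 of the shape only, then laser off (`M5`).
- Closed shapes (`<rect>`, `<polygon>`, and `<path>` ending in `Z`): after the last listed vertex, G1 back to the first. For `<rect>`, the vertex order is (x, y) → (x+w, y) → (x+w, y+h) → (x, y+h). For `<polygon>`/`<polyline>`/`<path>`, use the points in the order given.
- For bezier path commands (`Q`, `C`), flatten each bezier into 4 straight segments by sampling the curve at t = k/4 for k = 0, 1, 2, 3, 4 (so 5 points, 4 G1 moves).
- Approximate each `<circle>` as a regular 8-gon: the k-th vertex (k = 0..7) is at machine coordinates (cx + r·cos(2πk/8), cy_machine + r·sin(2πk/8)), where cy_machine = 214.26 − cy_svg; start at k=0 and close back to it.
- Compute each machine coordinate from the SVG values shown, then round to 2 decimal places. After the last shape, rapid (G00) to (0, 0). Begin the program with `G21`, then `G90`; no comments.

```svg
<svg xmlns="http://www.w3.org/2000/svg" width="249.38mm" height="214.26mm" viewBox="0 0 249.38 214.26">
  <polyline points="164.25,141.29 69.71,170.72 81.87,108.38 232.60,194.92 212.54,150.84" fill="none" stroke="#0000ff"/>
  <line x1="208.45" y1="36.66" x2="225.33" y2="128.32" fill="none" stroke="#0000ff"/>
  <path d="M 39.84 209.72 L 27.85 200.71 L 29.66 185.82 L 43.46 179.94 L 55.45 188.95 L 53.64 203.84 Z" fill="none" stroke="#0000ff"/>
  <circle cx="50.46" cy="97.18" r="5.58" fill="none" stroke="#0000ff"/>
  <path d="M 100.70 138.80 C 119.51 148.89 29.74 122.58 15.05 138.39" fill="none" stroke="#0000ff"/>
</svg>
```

viewBox `0 0 249.38 214.26` with mm width/height → 1 unit = 1 mm. Flip: y_m = 214.26 − y_svg.

**Shape 1** — `<polyline>` open polyline, stroke `#0000ff` → cut (S957, F566). Machine vertices: (164.25,72.97) → (69.71,43.54) → (81.87,105.88) → (232.60,19.34) → (212.54,63.42). Open path.

**Shape 2** — `<line>` line segment, stroke `#0000ff` → cut (S957, F566). Machine vertices: (208.45,177.60) → (225.33,85.94). Open path.

**Shape 3** — `<path>` regular polygon, stroke `#0000ff` → cut (S957, F566). Machine vertices: (39.84,4.54) → (27.85,13.55) → (29.66,28.44) → (43.46,34.32) → (55.45,25.31) → (53.64,10.42) → (39.84,4.54). Closed: final G1 returns to the first vertex.

**Shape 4** — `<circle>` circle, stroke `#0000ff` → cut (S957, F566). Machine vertices: (56.04,117.08) → (54.41,121.03) → (50.46,122.66) → (46.51,121.03) → (44.88,117.08) → (46.51,113.13) → (50.46,111.50) → (54.41,113.13) → (56.04,117.08). Closed: final G1 returns to the first vertex.

**Shape 5** — `<path>` cubic bezier, stroke `#0000ff` → cut (S957, F566). Control points (SVG): P0=(100.70,138.80), P1=(119.51,148.89), P2=(29.74,122.58), P3=(15.05,138.39); sampled at t=k/4. Machine vertices: (100.70,75.46) → (97.32,73.49) → (70.44,77.81) → (37.28,81.06) → (15.05,75.87). Open path.

G21
G90
G00 X164.25 Y72.97
M3 S957
G1 X69.71 Y43.54 F566
G1 X81.87 Y105.88
G1 X232.60 Y19.34
G1 X212.54 Y63.42
M5
G00 X208.45 Y177.60
M3 S957
G1 X225.33 Y85.94 F566
M5
G00 X39.84 Y4.54
M3 S957
G1 X27.85 Y13.55 F566
G1 X29.66 Y28.44
G1 X43.46 Y34.32
G1 X55.45 Y25.31
G1 X53.64 Y10.42
G1 X39.84 Y4.54
M5
G00 X56.04 Y117.08
M3 S957
G1 X54.41 Y121.03 F566
G1 X50.46 Y122.66
G1 X46.51 Y121.03
G1 X44.88 Y117.08
G1 X46.51 Y113.13
G1 X50.46 Y111.50
G1 X54.41 Y113.13
G1 X56.04 Y117.08
M5
G00 X100.70 Y75.46
M3 S957
G1 X97.32 Y73.49 F566
G1 X70.44 Y77.81
G1 X37.28 Y81.06
G1 X15.05 Y75.87
M5
G00 X0.00 Y0.00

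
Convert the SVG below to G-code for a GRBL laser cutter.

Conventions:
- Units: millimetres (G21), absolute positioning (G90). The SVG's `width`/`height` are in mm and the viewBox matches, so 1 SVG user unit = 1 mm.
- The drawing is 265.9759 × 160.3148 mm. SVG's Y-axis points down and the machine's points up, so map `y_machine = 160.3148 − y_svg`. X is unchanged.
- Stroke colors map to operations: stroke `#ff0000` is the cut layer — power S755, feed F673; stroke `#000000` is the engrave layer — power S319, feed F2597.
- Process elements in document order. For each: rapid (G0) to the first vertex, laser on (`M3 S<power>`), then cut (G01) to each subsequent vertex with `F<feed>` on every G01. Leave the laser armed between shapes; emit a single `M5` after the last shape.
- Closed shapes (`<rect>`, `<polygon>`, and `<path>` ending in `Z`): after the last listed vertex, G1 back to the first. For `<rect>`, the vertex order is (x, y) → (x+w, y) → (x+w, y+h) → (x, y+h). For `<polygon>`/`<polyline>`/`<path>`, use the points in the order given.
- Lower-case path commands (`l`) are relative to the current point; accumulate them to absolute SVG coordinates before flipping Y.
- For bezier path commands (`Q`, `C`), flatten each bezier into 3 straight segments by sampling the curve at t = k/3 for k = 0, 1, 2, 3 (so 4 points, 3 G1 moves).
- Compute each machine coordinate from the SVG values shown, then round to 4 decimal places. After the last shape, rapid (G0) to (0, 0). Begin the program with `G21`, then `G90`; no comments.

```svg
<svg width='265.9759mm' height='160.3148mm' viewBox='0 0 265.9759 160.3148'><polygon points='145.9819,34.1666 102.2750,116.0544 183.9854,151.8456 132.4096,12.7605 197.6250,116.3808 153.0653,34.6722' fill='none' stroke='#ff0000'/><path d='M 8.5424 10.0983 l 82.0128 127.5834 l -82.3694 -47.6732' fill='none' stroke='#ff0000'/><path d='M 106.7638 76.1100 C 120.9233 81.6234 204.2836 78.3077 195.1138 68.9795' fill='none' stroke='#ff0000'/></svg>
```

G21
G90
G0 X145.9819 Y126.1482
M3 S755
G01 X102.2750 Y44.2604 F673
G01 X183.9854 Y8.4692 F673
G01 X132.4096 Y147.5543 F673
G01 X197.6250 Y43.9340 F673
G01 X153.0653 Y125.6426 F673
G01 X145.9819 Y126.1482 F673
G0 X8.5424 Y150.2165
M3 S755
G01 X90.5552 Y22.6331 F673
G01 X8.1858 Y70.3063 F673
G0 X106.7638 Y84.2048
M3 S755
G01 X138.0002 Y81.5301 F673
G01 X179.4303 Y84.1156 F673
G01 X195.1138 Y91.3353 F673
M5
G0 X0.0000 Y0.0000

1 u = 1 mm; y_m = 160.3148 − y.

[1] `<polygon>` closed polygon, #ff0000→cut S755 F673: (145.9819,126.1482) → (102.2750,44.2604) → (183.9854,8.4692) → (132.4096,147.5543) → (197.6250,43.9340) → (153.0653,125.6426) → (145.9819,126.1482) (closed)

[2] `<path>` open polyline, #ff0000→cut S755 F673: (8.5424,150.2165) → (90.5552,22.6331) → (8.1858,70.3063)

[3] `<path>` cubic bezier, #ff0000→cut S755 F673: (106.7638,84.2048) → (138.0002,81.5301) → (179.4303,84.1156) → (195.1138,91.3353)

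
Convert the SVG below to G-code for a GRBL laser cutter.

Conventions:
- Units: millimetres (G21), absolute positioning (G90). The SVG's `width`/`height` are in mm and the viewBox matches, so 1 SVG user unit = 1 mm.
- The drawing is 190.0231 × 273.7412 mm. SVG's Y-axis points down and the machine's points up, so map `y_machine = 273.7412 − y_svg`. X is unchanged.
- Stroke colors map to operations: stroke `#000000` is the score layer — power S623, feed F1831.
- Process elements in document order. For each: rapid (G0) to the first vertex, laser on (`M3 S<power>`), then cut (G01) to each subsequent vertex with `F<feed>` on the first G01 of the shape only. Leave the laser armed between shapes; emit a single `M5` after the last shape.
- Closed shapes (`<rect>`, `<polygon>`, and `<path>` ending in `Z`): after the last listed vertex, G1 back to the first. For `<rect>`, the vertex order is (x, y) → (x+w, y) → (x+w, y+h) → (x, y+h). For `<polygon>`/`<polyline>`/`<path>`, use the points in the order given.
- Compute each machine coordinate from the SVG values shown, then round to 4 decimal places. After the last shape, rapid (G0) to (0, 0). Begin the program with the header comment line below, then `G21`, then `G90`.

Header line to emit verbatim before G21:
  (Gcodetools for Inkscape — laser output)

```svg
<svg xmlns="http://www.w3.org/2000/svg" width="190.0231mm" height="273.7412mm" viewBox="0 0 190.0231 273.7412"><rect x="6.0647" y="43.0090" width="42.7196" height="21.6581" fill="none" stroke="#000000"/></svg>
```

(Gcodetools for Inkscape — laser output)
G21
G90
G0 X6.0647 Y230.7322
M3 S623
G01 X48.7843 Y230.7322 F1831
G01 X48.7843 Y209.0741
G01 X6.0647 Y209.0741
G01 X6.0647 Y230.7322
M5
G0 X0.0000 Y0.0000

viewBox `0 0 190.0231 273.7412` with mm width/height → 1 unit = 1 mm. Flip: y_m = 273.7412 − y_svg.

**Shape 1** — `<rect>` rectangle, stroke `#000000` → score (S623, F1831). Machine vertices: (6.0647,230.7322) → (48.7843,230.7322) → (48.7843,209.0741) → (6.0647,209.0741) → (6.0647,230.7322). Closed: final G1 returns to the first vertex.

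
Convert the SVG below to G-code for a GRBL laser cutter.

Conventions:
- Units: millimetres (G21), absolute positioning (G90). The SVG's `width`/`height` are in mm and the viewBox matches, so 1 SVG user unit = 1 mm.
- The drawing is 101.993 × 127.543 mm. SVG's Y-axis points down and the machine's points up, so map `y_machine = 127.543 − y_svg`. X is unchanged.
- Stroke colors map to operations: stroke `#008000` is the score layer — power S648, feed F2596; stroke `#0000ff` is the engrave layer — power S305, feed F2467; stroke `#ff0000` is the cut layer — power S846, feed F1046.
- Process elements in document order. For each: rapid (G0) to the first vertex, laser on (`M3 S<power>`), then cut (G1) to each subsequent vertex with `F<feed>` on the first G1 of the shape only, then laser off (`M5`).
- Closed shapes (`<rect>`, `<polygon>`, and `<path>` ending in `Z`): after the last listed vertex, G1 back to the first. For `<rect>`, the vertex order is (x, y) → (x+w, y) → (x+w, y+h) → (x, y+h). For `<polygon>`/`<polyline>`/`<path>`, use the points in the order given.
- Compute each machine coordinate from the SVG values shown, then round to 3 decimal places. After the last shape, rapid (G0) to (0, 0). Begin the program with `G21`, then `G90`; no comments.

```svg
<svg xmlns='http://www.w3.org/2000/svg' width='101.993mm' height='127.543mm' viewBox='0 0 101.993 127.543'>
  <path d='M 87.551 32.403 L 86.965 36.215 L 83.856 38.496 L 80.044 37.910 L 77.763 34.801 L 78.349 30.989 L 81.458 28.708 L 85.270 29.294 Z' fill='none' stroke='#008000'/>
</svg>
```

1 u = 1 mm; y_m = 127.543 − y.

[1] `<path>` regular polygon, #008000→score S648 F2596: (87.551,95.140) → (86.965,91.328) → (83.856,89.047) → (80.044,89.633) → (77.763,92.742) → (78.349,96.554) → (81.458,98.835) → (85.270,98.249) → (87.551,95.140) (closed)

G21
G90
G0 X87.551 Y95.140
M3 S648
G1 X86.965 Y91.328 F2596
G1 X83.856 Y89.047
G1 X80.044 Y89.633
G1 X77.763 Y92.742
G1 X78.349 Y96.554
G1 X81.458 Y98.835
G1 X85.270 Y98.249
G1 X87.551 Y95.140
M5
G0 X0.000 Y0.000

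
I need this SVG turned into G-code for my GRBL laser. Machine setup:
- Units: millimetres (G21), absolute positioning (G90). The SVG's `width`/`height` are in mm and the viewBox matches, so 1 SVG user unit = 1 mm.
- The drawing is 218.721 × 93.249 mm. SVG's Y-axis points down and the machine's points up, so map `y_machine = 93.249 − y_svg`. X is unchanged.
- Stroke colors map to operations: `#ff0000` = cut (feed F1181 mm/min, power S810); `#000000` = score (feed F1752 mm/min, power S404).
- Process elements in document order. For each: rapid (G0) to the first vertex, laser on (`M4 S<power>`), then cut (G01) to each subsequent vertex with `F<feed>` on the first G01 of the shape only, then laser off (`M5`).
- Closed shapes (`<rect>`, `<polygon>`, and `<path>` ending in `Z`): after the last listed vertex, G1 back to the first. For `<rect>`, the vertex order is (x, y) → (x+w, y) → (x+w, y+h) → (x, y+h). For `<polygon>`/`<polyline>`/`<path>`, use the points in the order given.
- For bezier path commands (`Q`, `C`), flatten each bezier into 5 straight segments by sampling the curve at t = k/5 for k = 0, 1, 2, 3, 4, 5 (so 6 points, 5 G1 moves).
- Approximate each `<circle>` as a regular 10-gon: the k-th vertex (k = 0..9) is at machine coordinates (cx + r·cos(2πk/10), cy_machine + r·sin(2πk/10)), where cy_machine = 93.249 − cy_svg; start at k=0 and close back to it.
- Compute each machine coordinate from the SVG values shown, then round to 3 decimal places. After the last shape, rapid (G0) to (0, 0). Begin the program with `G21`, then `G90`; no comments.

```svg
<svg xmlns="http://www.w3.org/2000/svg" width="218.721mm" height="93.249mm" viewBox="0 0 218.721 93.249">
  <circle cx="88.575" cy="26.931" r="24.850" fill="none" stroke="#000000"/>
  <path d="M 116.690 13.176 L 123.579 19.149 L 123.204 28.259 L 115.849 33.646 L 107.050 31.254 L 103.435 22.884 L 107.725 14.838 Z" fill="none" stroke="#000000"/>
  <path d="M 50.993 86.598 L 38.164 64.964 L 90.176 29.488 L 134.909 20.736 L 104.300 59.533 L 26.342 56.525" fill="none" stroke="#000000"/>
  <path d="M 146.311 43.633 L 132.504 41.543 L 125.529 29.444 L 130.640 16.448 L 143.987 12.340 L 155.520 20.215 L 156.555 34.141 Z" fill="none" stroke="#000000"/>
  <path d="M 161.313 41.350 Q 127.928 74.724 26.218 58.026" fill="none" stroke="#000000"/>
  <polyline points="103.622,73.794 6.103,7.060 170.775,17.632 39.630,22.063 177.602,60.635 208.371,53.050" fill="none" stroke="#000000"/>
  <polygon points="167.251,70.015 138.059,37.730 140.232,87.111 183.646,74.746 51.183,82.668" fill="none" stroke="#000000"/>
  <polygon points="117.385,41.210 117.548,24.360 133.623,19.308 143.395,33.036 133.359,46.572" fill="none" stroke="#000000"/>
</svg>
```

G21
G90
G0 X113.425 Y66.318
M4 S404
G01 X108.679 Y80.924 F1752
G01 X96.254 Y89.952
G01 X80.896 Y89.952
G01 X68.471 Y80.924
G01 X63.725 Y66.318
G01 X68.471 Y51.712
G01 X80.896 Y42.684
G01 X96.254 Y42.684
G01 X108.679 Y51.712
G01 X113.425 Y66.318
M5
G0 X116.690 Y80.073
M4 S404
G01 X123.579 Y74.100 F1752
G01 X123.204 Y64.990
G01 X115.849 Y59.603
G01 X107.050 Y61.995
G01 X103.435 Y70.365
G01 X107.725 Y78.411
G01 X116.690 Y80.073
M5
G0 X50.993 Y6.651
M4 S404
G01 X38.164 Y28.285 F1752
G01 X90.176 Y63.761
G01 X134.909 Y72.513
G01 X104.300 Y33.716
G01 X26.342 Y36.724
M5
G0 X146.311 Y49.616
M4 S404
G01 X132.504 Y51.706 F1752
G01 X125.529 Y63.805
G01 X130.640 Y76.801
G01 X143.987 Y80.909
G01 X155.520 Y73.034
G01 X156.555 Y59.108
G01 X146.311 Y49.616
M5
G0 X161.313 Y51.899
M4 S404
G01 X145.226 Y40.552 F1752
G01 X123.673 Y33.211
G01 X96.654 Y29.876
G01 X64.169 Y30.547
G01 X26.218 Y35.223
M5
G0 X103.622 Y19.455
M4 S404
G01 X6.103 Y86.189 F1752
G01 X170.775 Y75.617
G01 X39.630 Y71.186
G01 X177.602 Y32.614
G01 X208.371 Y40.199
M5
G0 X167.251 Y23.234
M4 S404
G01 X138.059 Y55.519 F1752
G01 X140.232 Y6.138
G01 X183.646 Y18.503
G01 X51.183 Y10.581
G01 X167.251 Y23.234
M5
G0 X117.385 Y52.039
M4 S404
G01 X117.548 Y68.889 F1752
G01 X133.623 Y73.941
G01 X143.395 Y60.213
G01 X133.359 Y46.677
G01 X117.385 Y52.039
M5
G0 X0.000 Y0.000

1 u = 1 mm; y_m = 93.249 − y.

[1] `<circle>` circle, #000000→score S404 F1752: (113.425,66.318) → (108.679,80.924) → (96.254,89.952) → (80.896,89.952) → (68.471,80.924) → (63.725,66.318) → (68.471,51.712) → (80.896,42.684) → (96.254,42.684) → (108.679,51.712) → (113.425,66.318) (closed)

[2] `<path>` regular polygon, #000000→score S404 F1752: (116.690,80.073) → (123.579,74.100) → (123.204,64.990) → (115.849,59.603) → (107.050,61.995) → (103.435,70.365) → (107.725,78.411) → (116.690,80.073) (closed)

[3] `<path>` open polyline, #000000→score S404 F1752: (50.993,6.651) → (38.164,28.285) → (90.176,63.761) → (134.909,72.513) → (104.300,33.716) → (26.342,36.724)

[4] `<path>` regular polygon, #000000→score S404 F1752: (146.311,49.616) → (132.504,51.706) → (125.529,63.805) → (130.640,76.801) → (143.987,80.909) → (155.520,73.034) → (156.555,59.108) → (146.311,49.616) (closed)

[5] `<path>` quadratic bezier, #000000→score S404 F1752: (161.313,51.899) → (145.226,40.552) → (123.673,33.211) → (96.654,29.876) → (64.169,30.547) → (26.218,35.223)

[6] `<polyline>` open polyline, #000000→score S404 F1752: (103.622,19.455) → (6.103,86.189) → (170.775,75.617) → (39.630,71.186) → (177.602,32.614) → (208.371,40.199)

[7] `<polygon>` closed polygon, #000000→score S404 F1752: (167.251,23.234) → (138.059,55.519) → (140.232,6.138) → (183.646,18.503) → (51.183,10.581) → (167.251,23.234) (closed)

[8] `<polygon>` regular polygon, #000000→score S404 F1752: (117.385,52.039) → (117.548,68.889) → (133.623,73.941) → (143.395,60.213) → (133.359,46.677) → (117.385,52.039) (closed)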